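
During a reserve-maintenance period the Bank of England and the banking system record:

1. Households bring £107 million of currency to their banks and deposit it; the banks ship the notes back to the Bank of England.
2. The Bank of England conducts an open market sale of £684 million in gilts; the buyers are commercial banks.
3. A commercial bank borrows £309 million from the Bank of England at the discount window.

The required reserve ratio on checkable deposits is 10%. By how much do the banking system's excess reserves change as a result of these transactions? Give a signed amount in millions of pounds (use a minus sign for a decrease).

-£278.7 million

Currency deposit £107 million: reserves +£107M, deposits +£107M.
OMO sale (to banks) £684 million: reserves −£684M, deposits 0.
Discount-window loan £309 million: reserves +£309M, deposits 0.
Totals: Δreserves = −£268M, Δdeposits = +£107M.
Δrequired reserves = 10% × +£107M = +£10.7M.
Δexcess reserves = Δreserves − Δrequired = −£268M − (+£10.7M) = -£278.7 million.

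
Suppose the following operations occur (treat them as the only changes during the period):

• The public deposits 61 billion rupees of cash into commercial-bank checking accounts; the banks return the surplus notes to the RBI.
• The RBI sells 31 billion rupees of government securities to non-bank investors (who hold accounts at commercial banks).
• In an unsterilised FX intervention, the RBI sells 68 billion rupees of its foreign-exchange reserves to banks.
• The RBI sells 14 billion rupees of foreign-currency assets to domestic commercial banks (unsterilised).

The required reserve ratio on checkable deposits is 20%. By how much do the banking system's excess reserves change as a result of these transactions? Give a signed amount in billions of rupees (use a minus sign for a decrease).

-58 billion

Currency deposit 61 billion rupees: reserves +61B, deposits +61B.
Asset sale (to non-banks) 31 billion rupees: reserves −31B, deposits −31B.
FX sale 68 billion rupees: reserves −68B, deposits 0.
FX sale 14 billion rupees: reserves −14B, deposits 0.
Totals: Δreserves = −52B, Δdeposits = +30B.
Δrequired reserves = 20% × +30B = +6B.
Δexcess reserves = Δreserves − Δrequired = −52B − (+6B) = -58 billion.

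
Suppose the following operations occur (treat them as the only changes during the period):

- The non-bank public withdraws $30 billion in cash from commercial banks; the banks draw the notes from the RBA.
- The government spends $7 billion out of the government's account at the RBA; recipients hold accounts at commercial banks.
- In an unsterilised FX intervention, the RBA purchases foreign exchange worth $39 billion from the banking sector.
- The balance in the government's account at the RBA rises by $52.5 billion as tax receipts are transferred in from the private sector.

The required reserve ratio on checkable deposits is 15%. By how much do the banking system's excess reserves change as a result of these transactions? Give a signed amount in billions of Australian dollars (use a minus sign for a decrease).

Currency withdrawal $30 billion: reserves −$30B, deposits −$30B.
Government spending $7 billion: reserves +$7B, deposits +$7B.
FX purchase $39 billion: reserves +$39B, deposits 0.
Government account inflow $52.5 billion: reserves −$52.5B, deposits −$52.5B.
Totals: Δreserves = −$36.5B, Δdeposits = −$75.5B.
Δrequired reserves = 15% × −$75.5B = −$11.325B.
Δexcess reserves = Δreserves − Δrequired = −$36.5B − (−$11.325B) = -$25.175 billion.

-$25.175 billion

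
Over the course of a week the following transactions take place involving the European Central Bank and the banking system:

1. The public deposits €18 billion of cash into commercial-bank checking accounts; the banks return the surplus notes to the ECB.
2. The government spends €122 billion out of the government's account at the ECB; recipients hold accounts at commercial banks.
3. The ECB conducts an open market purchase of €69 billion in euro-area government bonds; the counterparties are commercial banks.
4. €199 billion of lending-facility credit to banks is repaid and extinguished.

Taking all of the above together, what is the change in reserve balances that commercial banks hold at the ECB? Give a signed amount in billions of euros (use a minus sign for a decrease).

+€10 billion

ECB balance sheet:
  Assets:      Securities +€69B, Loans to banks −€199B
  Liabilities: Bank reserves +€10B, Currency in circulation −€18B, Government deposits −€122B
So the change in reserve balances that commercial banks hold at the ECB is +€10 billion.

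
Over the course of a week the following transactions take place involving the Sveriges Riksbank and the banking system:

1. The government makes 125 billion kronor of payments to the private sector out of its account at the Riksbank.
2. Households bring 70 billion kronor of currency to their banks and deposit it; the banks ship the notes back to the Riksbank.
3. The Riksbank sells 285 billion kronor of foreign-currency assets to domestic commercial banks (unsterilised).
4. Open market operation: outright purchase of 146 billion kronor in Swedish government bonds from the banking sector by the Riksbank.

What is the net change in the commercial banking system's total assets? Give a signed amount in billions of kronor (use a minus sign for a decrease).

+195 billion

Riksbank balance sheet:
  Assets:      Securities +146B, Foreign assets −285B
  Liabilities: Bank reserves +56B, Currency in circulation −70B, Government deposits −125B
Commercial banking system:
  Assets:      Reserves at CB +56B, Securities −146B, Foreign assets +285B
  Liabilities: Checkable deposits +195B
Change in total bank assets = +195 billion.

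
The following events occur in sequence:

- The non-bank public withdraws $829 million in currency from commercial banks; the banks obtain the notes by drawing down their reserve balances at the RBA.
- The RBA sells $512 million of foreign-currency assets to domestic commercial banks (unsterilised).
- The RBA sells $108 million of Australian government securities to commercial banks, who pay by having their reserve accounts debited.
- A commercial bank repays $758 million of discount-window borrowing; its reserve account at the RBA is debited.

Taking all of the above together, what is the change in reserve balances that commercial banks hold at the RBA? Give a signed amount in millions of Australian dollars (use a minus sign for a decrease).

-$2207 million

RBA balance sheet:
  Assets:      Securities −$108M, Loans to banks −$758M, Foreign assets −$512M
  Liabilities: Bank reserves −$2207M, Currency in circulation +$829M
So the change in reserve balances that commercial banks hold at the RBA is -$2207 million.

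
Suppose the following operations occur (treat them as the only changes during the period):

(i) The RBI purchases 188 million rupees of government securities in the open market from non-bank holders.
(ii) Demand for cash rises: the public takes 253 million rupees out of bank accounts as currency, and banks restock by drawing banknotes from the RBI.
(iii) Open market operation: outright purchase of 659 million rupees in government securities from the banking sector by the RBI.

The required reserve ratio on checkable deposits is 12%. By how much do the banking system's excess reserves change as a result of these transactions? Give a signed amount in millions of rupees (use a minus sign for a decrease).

Asset purchase (from non-banks) 188 million rupees: reserves +188M, deposits +188M.
Currency withdrawal 253 million rupees: reserves −253M, deposits −253M.
OMO purchase (from banks) 659 million rupees: reserves +659M, deposits 0.
Totals: Δreserves = +594M, Δdeposits = −65M.
Δrequired reserves = 12% × −65M = −7.8M.
Δexcess reserves = Δreserves − Δrequired = +594M − (−7.8M) = +601.8 million.

+601.8 million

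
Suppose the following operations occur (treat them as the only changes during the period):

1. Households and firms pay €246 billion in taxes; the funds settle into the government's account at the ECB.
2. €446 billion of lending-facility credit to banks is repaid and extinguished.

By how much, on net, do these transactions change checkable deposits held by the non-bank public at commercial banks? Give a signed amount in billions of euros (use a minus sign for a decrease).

Government account inflow €246 billion: non-bank counterparties' bank balances fall → −€246B.
Discount-window repayment €446 billion: the counterparty is a bank, so public deposits are unchanged → 0.
Net: −246 + 0 = -€246 billion.

-€246 billion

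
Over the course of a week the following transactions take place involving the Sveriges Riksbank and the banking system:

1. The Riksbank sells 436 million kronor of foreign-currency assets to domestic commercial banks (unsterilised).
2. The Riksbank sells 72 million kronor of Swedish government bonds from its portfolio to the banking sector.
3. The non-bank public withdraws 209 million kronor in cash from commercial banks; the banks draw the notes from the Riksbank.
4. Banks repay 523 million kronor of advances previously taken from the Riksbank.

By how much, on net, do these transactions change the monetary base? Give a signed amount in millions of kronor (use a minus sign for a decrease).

-1031 million

FX sale 436 million kronor: Riksbank balance sheet contracts → −436M.
OMO sale (to banks) 72 million kronor: Riksbank balance sheet contracts → −72M.
Currency withdrawal 209 million kronor: just a shift between currency and reserves — both are base money → 0.
Discount-window repayment 523 million kronor: Riksbank balance sheet contracts → −523M.
Net: −436 − 72 + 0 − 523 = -1031 million.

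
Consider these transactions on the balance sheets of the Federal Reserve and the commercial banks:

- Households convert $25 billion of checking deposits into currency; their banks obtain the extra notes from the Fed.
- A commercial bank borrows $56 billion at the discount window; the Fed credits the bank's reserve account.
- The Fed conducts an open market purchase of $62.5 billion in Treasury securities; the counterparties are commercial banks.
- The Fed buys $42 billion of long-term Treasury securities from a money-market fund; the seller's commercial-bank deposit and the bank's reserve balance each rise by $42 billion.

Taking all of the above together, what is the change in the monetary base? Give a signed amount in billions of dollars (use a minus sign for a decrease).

+$160.5 billion

Currency withdrawal $25 billion: just a shift between currency and reserves — both are base money → 0.
Discount-window loan $56 billion: Fed balance sheet expands → +$56B.
OMO purchase (from banks) $62.5 billion: Fed balance sheet expands → +$62.5B.
Asset purchase (from non-banks) $42 billion: Fed balance sheet expands → +$42B.
Net: 0 + 56 + 62.5 + 42 = +$160.5 billion.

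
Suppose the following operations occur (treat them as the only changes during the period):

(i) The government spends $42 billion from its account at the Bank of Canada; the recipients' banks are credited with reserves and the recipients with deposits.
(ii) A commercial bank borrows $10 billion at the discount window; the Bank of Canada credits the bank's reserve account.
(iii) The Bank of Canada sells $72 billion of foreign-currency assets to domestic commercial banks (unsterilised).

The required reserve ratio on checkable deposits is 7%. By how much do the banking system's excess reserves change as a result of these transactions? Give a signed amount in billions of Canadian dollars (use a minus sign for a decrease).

-$22.94 billion

Government spending $42 billion: reserves +$42B, deposits +$42B.
Discount-window loan $10 billion: reserves +$10B, deposits 0.
FX sale $72 billion: reserves −$72B, deposits 0.
Totals: Δreserves = −$20B, Δdeposits = +$42B.
Δrequired reserves = 7% × +$42B = +$2.94B.
Δexcess reserves = Δreserves − Δrequired = −$20B − (+$2.94B) = -$22.94 billion.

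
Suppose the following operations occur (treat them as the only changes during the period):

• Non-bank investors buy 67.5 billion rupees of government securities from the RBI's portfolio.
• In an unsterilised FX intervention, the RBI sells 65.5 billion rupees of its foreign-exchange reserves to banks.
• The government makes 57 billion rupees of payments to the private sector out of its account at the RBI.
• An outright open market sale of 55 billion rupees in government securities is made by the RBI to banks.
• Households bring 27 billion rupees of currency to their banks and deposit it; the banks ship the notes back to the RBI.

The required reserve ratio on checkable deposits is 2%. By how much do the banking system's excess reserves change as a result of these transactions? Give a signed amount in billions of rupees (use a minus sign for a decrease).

-104.33 billion

Asset sale (to non-banks) 67.5 billion rupees: reserves −67.5B, deposits −67.5B.
FX sale 65.5 billion rupees: reserves −65.5B, deposits 0.
Government spending 57 billion rupees: reserves +57B, deposits +57B.
OMO sale (to banks) 55 billion rupees: reserves −55B, deposits 0.
Currency deposit 27 billion rupees: reserves +27B, deposits +27B.
Totals: Δreserves = −104B, Δdeposits = +16.5B.
Δrequired reserves = 2% × +16.5B = +0.33B.
Δexcess reserves = Δreserves − Δrequired = −104B − (+0.33B) = -104.33 billion.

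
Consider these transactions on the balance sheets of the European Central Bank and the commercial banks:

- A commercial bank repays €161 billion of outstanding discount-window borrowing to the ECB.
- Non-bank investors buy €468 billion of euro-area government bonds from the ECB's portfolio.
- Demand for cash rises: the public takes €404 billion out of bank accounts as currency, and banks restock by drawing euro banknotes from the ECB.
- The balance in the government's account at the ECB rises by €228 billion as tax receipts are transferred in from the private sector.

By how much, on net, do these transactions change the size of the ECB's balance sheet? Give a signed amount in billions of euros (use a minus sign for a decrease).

-€629 billion

ECB balance sheet:
  Assets:      Securities −€468B, Loans to banks −€161B
  Liabilities: Bank reserves −€1261B, Currency in circulation +€404B, Government deposits +€228B
Change in total ECB assets = -€629 billion.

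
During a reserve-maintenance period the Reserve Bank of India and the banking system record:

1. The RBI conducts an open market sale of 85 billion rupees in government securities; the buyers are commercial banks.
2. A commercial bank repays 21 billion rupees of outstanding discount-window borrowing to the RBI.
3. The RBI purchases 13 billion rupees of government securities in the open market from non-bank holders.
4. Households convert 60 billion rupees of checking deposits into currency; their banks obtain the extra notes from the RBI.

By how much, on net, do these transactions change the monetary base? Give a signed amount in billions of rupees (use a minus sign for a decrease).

-93 billion

OMO sale (to banks) 85 billion rupees: RBI balance sheet contracts → −85B.
Discount-window repayment 21 billion rupees: RBI balance sheet contracts → −21B.
Asset purchase (from non-banks) 13 billion rupees: RBI balance sheet expands → +13B.
Currency withdrawal 60 billion rupees: just a shift between currency and reserves — both are base money → 0.
Net: −85 − 21 + 13 + 0 = -93 billion.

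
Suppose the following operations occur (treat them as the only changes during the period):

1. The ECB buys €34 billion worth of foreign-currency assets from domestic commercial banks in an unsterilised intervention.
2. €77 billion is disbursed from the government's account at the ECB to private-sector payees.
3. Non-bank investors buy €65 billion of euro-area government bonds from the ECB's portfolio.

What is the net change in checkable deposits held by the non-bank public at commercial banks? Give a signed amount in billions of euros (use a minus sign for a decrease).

+€12 billion

FX purchase €34 billion: the counterparty is a bank, so public deposits are unchanged → 0.
Government spending €77 billion: non-bank counterparties' bank balances rise → +€77B.
Asset sale (to non-banks) €65 billion: non-bank counterparties' bank balances fall → −€65B.
Net: 0 + 77 − 65 = +€12 billion.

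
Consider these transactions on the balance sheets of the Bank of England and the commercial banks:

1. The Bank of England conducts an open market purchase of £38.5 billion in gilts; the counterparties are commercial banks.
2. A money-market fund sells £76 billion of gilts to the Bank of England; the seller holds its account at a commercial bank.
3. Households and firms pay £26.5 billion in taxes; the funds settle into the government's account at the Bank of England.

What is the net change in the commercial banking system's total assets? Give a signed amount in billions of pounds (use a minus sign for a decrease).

+£49.5 billion

OMO purchase (from banks) £38.5 billion: just an asset swap on bank balance sheets → 0.
Asset purchase (from non-banks) £76 billion: bank balance sheets expand → +£76B.
Government account inflow £26.5 billion: bank balance sheets shrink → −£26.5B.
Net: 0 + 76 − 26.5 = +£49.5 billion.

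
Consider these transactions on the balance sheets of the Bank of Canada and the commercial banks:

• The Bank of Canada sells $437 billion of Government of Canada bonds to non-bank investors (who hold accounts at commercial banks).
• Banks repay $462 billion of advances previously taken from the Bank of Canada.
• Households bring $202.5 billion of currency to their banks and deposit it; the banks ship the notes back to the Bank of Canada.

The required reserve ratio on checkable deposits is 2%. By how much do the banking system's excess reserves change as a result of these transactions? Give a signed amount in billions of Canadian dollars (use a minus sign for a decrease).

-$691.81 billion

Asset sale (to non-banks) $437 billion: reserves −$437B, deposits −$437B.
Discount-window repayment $462 billion: reserves −$462B, deposits 0.
Currency deposit $202.5 billion: reserves +$202.5B, deposits +$202.5B.
Totals: Δreserves = −$696.5B, Δdeposits = −$234.5B.
Δrequired reserves = 2% × −$234.5B = −$4.69B.
Δexcess reserves = Δreserves − Δrequired = −$696.5B − (−$4.69B) = -$691.81 billion.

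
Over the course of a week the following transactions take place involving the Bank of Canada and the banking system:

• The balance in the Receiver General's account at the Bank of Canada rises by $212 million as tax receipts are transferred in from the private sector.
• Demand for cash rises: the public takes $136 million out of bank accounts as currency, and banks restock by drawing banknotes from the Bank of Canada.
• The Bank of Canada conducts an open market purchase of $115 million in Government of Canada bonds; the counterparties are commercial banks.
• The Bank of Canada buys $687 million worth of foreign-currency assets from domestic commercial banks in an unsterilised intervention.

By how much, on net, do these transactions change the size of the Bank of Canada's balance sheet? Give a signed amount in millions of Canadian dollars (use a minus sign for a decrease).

Bank of Canada balance sheet:
  Assets:      Securities +$115M, Foreign assets +$687M
  Liabilities: Bank reserves +$454M, Currency in circulation +$136M, Government deposits +$212M
Commercial banking system:
  Assets:      Reserves at CB +$454M, Securities −$115M, Foreign assets −$687M
  Liabilities: Checkable deposits −$348M
Change in total Bank of Canada assets = +$802 million.

+$802 million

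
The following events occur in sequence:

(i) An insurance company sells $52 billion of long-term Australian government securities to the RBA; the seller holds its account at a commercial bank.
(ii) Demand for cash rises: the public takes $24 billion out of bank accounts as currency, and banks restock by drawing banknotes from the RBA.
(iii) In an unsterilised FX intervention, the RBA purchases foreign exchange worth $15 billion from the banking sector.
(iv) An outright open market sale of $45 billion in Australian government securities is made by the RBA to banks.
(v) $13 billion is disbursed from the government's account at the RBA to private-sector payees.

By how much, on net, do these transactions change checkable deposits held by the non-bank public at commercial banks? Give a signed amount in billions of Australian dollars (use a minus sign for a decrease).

+$41 billion

Asset purchase (from non-banks) $52 billion: non-bank counterparties' bank balances rise → +$52B.
Currency withdrawal $24 billion: non-bank counterparties' bank balances fall → −$24B.
FX purchase $15 billion: the counterparty is a bank, so public deposits are unchanged → 0.
OMO sale (to banks) $45 billion: the counterparty is a bank, so public deposits are unchanged → 0.
Government spending $13 billion: non-bank counterparties' bank balances rise → +$13B.
Net: 52 − 24 + 0 + 0 + 13 = +$41 billion.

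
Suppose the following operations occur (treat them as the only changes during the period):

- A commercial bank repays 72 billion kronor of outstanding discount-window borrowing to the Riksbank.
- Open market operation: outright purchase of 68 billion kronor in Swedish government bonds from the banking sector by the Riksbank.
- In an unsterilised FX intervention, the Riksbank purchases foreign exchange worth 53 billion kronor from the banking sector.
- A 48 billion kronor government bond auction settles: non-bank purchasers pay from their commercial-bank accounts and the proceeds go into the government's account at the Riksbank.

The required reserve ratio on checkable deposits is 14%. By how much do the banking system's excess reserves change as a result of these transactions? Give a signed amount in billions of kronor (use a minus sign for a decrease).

+7.72 billion

Discount-window repayment 72 billion kronor: reserves −72B, deposits 0.
OMO purchase (from banks) 68 billion kronor: reserves +68B, deposits 0.
FX purchase 53 billion kronor: reserves +53B, deposits 0.
Government account inflow 48 billion kronor: reserves −48B, deposits −48B.
Totals: Δreserves = +1B, Δdeposits = −48B.
Δrequired reserves = 14% × −48B = −6.72B.
Δexcess reserves = Δreserves − Δrequired = +1B − (−6.72B) = +7.72 billion.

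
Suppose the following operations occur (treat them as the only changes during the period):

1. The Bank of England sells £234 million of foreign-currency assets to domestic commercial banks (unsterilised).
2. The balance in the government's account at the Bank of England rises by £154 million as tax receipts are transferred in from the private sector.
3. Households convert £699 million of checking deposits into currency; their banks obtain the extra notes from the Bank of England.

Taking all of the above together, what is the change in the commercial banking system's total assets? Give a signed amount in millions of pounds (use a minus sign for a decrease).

FX sale £234 million: just an asset swap on bank balance sheets → 0.
Government account inflow £154 million: bank balance sheets shrink → −£154M.
Currency withdrawal £699 million: bank balance sheets shrink → −£699M.
Net: 0 − 154 − 699 = -£853 million.

-£853 million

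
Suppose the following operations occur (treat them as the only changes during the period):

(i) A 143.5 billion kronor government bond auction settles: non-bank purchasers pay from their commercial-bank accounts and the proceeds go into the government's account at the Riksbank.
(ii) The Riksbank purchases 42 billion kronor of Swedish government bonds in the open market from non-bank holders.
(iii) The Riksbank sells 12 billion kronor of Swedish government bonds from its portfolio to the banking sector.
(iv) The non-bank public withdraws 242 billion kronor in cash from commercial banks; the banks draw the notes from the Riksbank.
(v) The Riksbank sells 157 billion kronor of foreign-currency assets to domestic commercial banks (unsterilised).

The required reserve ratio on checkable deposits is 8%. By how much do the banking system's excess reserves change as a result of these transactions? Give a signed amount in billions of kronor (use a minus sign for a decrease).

Government account inflow 143.5 billion kronor: reserves −143.5B, deposits −143.5B.
Asset purchase (from non-banks) 42 billion kronor: reserves +42B, deposits +42B.
OMO sale (to banks) 12 billion kronor: reserves −12B, deposits 0.
Currency withdrawal 242 billion kronor: reserves −242B, deposits −242B.
FX sale 157 billion kronor: reserves −157B, deposits 0.
Totals: Δreserves = −512.5B, Δdeposits = −343.5B.
Δrequired reserves = 8% × −343.5B = −27.48B.
Δexcess reserves = Δreserves − Δrequired = −512.5B − (−27.48B) = -485.02 billion.

-485.02 billion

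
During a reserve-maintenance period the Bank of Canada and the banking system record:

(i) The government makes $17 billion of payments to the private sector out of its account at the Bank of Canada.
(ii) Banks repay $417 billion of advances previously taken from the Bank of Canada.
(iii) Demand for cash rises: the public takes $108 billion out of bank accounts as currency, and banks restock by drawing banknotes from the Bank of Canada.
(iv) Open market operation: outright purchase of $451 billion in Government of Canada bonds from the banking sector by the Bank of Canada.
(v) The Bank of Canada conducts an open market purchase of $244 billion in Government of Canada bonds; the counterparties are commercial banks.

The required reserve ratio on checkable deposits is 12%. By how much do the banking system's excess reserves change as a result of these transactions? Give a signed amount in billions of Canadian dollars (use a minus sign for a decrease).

+$197.92 billion

Government spending $17 billion: reserves +$17B, deposits +$17B.
Discount-window repayment $417 billion: reserves −$417B, deposits 0.
Currency withdrawal $108 billion: reserves −$108B, deposits −$108B.
OMO purchase (from banks) $451 billion: reserves +$451B, deposits 0.
OMO purchase (from banks) $244 billion: reserves +$244B, deposits 0.
Totals: Δreserves = +$187B, Δdeposits = −$91B.
Δrequired reserves = 12% × −$91B = −$10.92B.
Δexcess reserves = Δreserves − Δrequired = +$187B − (−$10.92B) = +$197.92 billion.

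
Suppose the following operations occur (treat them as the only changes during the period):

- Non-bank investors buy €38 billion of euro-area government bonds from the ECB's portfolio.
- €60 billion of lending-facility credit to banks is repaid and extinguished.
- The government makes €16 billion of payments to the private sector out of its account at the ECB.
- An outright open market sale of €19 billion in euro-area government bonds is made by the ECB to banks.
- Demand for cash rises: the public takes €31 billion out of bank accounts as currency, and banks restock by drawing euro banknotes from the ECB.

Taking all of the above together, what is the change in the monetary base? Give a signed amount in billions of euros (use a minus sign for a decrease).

-€101 billion

ECB balance sheet:
  Assets:      Securities −€57B, Loans to banks −€60B
  Liabilities: Bank reserves −€132B, Currency in circulation +€31B, Government deposits −€16B
Commercial banking system:
  Assets:      Reserves at CB −€132B, Securities +€19B
  Liabilities: Checkable deposits −€53B, Borrowings from CB −€60B
Monetary base = currency + reserves: +€31B + (−€132B) = -€101 billion.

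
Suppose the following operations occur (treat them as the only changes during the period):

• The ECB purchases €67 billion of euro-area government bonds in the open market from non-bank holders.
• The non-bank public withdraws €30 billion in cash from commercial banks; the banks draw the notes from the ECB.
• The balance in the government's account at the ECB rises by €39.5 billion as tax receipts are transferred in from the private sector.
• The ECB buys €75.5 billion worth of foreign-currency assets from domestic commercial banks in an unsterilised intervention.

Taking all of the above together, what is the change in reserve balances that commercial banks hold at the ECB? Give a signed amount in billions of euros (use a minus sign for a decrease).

+€73 billion

Asset purchase (from non-banks) €67 billion: the ECB pays by crediting reserve accounts → +€67B.
Currency withdrawal €30 billion: banks swap reserves for currency → −€30B.
Government account inflow €39.5 billion: funds move from bank reserves into the government account → −€39.5B.
FX purchase €75.5 billion: the ECB pays by crediting reserve accounts → +€75.5B.
Net: 67 − 30 − 39.5 + 75.5 = +€73 billion.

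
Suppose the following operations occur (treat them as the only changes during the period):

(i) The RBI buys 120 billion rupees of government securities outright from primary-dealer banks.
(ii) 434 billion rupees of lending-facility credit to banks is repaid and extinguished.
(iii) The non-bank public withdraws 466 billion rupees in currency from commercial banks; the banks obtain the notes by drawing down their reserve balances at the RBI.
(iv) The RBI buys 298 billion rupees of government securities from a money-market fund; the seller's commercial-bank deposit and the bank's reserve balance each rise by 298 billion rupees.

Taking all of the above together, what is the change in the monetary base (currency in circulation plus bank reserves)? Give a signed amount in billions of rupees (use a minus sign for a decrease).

OMO purchase (from banks) 120 billion rupees: RBI balance sheet expands → +120B.
Discount-window repayment 434 billion rupees: RBI balance sheet contracts → −434B.
Currency withdrawal 466 billion rupees: just a shift between currency and reserves — both are base money → 0.
Asset purchase (from non-banks) 298 billion rupees: RBI balance sheet expands → +298B.
Net: 120 − 434 + 0 + 298 = -16 billion.

-16 billion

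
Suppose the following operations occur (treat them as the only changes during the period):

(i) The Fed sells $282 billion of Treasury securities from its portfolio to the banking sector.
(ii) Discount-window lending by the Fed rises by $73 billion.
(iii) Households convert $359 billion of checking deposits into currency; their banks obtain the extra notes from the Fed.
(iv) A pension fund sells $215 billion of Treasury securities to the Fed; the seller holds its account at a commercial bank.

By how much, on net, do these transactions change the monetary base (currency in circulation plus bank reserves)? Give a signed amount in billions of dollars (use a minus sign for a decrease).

+$6 billion

Fed balance sheet:
  Assets:      Securities −$67B, Loans to banks +$73B
  Liabilities: Bank reserves −$353B, Currency in circulation +$359B
Monetary base = currency + reserves: +$359B + (−$353B) = +$6 billion.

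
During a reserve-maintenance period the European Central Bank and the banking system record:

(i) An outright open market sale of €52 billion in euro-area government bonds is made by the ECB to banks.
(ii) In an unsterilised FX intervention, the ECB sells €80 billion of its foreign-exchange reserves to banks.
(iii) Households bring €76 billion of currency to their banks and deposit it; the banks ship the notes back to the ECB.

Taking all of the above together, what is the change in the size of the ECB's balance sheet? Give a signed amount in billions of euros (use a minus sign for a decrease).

-€132 billion

OMO sale (to banks) €52 billion: an ECB asset is shed → −€52B.
FX sale €80 billion: an ECB asset is shed → −€80B.
Currency deposit €76 billion: only the composition of liabilities changes → 0.
Net: −52 − 80 + 0 = -€132 billion.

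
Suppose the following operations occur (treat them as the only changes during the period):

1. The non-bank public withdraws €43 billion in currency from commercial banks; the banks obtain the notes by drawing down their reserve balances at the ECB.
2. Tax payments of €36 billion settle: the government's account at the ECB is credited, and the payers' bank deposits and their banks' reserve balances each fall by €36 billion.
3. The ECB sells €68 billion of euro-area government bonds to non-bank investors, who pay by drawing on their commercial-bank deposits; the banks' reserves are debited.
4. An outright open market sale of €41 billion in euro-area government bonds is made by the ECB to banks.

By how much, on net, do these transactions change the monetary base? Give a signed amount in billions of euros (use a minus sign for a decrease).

Currency withdrawal €43 billion: just a shift between currency and reserves — both are base money → 0.
Government account inflow €36 billion: reserves shift to a non-base liability → −€36B.
Asset sale (to non-banks) €68 billion: ECB balance sheet contracts → −€68B.
OMO sale (to banks) €41 billion: ECB balance sheet contracts → −€41B.
Net: 0 − 36 − 68 − 41 = -€145 billion.

-€145 billion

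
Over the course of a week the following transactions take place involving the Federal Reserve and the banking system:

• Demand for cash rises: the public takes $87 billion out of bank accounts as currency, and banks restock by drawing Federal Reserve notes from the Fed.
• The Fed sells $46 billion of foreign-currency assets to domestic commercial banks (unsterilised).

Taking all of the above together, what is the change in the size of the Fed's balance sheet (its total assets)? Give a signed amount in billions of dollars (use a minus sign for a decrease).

Currency withdrawal $87 billion: only the composition of liabilities changes → 0.
FX sale $46 billion: a Fed asset is shed → −$46B.
Net: 0 − 46 = -$46 billion.

-$46 billion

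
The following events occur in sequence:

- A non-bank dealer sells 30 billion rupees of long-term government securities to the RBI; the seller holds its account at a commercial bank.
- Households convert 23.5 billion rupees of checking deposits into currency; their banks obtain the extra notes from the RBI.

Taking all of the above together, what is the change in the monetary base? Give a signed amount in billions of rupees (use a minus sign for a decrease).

+30 billion

RBI balance sheet:
  Assets:      Securities +30B
  Liabilities: Bank reserves +6.5B, Currency in circulation +23.5B
Commercial banking system:
  Assets:      Reserves at CB +6.5B
  Liabilities: Checkable deposits +6.5B
Monetary base = currency + reserves: +23.5B + (+6.5B) = +30 billion.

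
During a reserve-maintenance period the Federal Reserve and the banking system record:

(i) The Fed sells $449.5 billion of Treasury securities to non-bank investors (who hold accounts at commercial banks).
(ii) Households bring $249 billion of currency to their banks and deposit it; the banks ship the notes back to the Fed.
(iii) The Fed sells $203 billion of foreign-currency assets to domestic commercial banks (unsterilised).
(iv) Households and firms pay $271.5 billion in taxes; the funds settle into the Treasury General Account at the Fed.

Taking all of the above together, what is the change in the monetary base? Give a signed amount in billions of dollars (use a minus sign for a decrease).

-$924 billion

Asset sale (to non-banks) $449.5 billion: Fed balance sheet contracts → −$449.5B.
Currency deposit $249 billion: just a shift between currency and reserves — both are base money → 0.
FX sale $203 billion: Fed balance sheet contracts → −$203B.
Government account inflow $271.5 billion: reserves shift to a non-base liability → −$271.5B.
Net: −449.5 + 0 − 203 − 271.5 = -$924 billion.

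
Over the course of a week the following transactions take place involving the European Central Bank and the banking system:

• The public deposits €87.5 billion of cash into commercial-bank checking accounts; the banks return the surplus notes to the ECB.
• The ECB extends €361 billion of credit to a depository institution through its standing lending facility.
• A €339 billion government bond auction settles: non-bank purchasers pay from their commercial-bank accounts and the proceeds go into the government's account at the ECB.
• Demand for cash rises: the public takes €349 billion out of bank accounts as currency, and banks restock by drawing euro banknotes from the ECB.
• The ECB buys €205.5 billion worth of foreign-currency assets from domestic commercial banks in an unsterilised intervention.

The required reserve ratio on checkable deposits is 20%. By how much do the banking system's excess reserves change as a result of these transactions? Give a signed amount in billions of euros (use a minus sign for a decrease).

+€86.1 billion

Currency deposit €87.5 billion: reserves +€87.5B, deposits +€87.5B.
Discount-window loan €361 billion: reserves +€361B, deposits 0.
Government account inflow €339 billion: reserves −€339B, deposits −€339B.
Currency withdrawal €349 billion: reserves −€349B, deposits −€349B.
FX purchase €205.5 billion: reserves +€205.5B, deposits 0.
Totals: Δreserves = −€34B, Δdeposits = −€600.5B.
Δrequired reserves = 20% × −€600.5B = −€120.1B.
Δexcess reserves = Δreserves − Δrequired = −€34B − (−€120.1B) = +€86.1 billion.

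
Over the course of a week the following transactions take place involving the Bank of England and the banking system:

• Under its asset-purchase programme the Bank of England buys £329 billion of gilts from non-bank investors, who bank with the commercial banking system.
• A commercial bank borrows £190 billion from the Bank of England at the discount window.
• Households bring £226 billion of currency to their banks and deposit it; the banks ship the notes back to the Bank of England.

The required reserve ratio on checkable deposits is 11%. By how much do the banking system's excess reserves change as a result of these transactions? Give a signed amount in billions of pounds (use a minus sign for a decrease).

Asset purchase (from non-banks) £329 billion: reserves +£329B, deposits +£329B.
Discount-window loan £190 billion: reserves +£190B, deposits 0.
Currency deposit £226 billion: reserves +£226B, deposits +£226B.
Totals: Δreserves = +£745B, Δdeposits = +£555B.
Δrequired reserves = 11% × +£555B = +£61.05B.
Δexcess reserves = Δreserves − Δrequired = +£745B − (+£61.05B) = +£683.95 billion.

+£683.95 billion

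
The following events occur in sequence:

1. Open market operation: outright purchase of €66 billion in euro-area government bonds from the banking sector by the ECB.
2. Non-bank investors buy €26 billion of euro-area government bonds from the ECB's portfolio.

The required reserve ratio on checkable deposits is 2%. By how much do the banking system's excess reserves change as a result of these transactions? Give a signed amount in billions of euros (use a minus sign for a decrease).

+€40.52 billion

OMO purchase (from banks) €66 billion: reserves +€66B, deposits 0.
Asset sale (to non-banks) €26 billion: reserves −€26B, deposits −€26B.
Totals: Δreserves = +€40B, Δdeposits = −€26B.
Δrequired reserves = 2% × −€26B = −€0.52B.
Δexcess reserves = Δreserves − Δrequired = +€40B − (−€0.52B) = +€40.52 billion.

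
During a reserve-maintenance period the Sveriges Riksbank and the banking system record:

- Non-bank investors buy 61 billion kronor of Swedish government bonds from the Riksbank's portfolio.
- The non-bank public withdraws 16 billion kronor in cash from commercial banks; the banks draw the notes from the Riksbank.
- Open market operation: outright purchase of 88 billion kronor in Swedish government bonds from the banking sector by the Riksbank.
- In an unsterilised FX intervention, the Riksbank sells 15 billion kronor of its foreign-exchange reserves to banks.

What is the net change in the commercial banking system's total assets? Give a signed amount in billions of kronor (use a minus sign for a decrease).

-77 billion

Riksbank balance sheet:
  Assets:      Securities +27B, Foreign assets −15B
  Liabilities: Bank reserves −4B, Currency in circulation +16B
Commercial banking system:
  Assets:      Reserves at CB −4B, Securities −88B, Foreign assets +15B
  Liabilities: Checkable deposits −77B
Change in total bank assets = -77 billion.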